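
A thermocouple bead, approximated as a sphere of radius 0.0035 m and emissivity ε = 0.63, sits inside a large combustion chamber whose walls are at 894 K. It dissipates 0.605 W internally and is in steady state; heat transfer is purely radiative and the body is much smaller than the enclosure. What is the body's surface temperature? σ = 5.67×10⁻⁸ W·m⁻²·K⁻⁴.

T ≈ 930 K

For a small grey body in a large enclosure, net radiated power = εσA(T⁴ − T_w⁴).
Steady state: P = εσA(T⁴ − T_w⁴) with A = 4πr² = 1.539×10⁻⁴ m².
T⁴ = P/(εσA) + T_w⁴ = 0.605/(0.63·5.67×10⁻⁸·1.539×10⁻⁴) + (894)⁴
    = 1.100×10¹¹ + 6.388×10¹¹ = 7.488×10¹¹ K⁴.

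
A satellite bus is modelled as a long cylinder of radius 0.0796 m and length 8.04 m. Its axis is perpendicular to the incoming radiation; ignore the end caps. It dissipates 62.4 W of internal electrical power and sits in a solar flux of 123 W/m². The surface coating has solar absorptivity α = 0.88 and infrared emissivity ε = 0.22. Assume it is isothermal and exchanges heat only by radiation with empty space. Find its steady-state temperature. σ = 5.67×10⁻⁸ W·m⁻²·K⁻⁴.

At steady state, absorbed solar power + internal power = radiated power.
Absorbed: α·S·A_cross = 0.88·123·1.280 = 138.5 W (cross-section 2rL).
Total input = 138.5 + 62.4 = 200.9 W.
Radiated: εσ·A_surf·T⁴ with A_surf = 2πrL = 4.021 m².
T⁴ = 200.9/(0.22·5.67×10⁻⁸·4.021) = 4.006×10⁹ K⁴.

T ≈ 252 K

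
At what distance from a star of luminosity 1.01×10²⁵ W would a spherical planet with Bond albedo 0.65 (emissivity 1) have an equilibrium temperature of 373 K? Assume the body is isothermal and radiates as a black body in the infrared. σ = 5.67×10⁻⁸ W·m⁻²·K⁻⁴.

d ≈ 8.00×10⁹ m

For an isothermal black-emitting sphere, (1−a)S·πr² = σ·4πr²·T⁴ ⇒ S = 4σT⁴/(1−a).
S = 4·5.67×10⁻⁸·(373)⁴/0.350 = 12540 W/m².
Flux falls as S = L/(4πd²), so d = √(L/(4πS)) = √(1.01×10²⁵/(4π·12540)).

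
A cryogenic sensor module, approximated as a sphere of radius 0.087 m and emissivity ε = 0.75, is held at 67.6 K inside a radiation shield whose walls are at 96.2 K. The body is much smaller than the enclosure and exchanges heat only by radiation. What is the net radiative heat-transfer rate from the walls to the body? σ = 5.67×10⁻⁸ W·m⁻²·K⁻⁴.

P_net ≈ 0.262 W

For a small grey body in a large enclosure: P_net = εσA(T_body⁴ − T_wall⁴).
A = 4πr² = 0.09511 m²; T_body⁴ − T_wall⁴ = 2.088×10⁷ − 8.564×10⁷ = -6.476×10⁷ K⁴.
|P_net| = 0.75·5.67×10⁻⁸·0.09511·6.476×10⁷.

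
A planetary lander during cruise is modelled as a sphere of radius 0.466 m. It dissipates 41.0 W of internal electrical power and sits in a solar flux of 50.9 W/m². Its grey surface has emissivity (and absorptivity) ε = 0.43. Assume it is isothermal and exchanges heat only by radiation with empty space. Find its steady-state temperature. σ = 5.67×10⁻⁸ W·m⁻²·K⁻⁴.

T ≈ 170 K

At steady state, absorbed solar power + internal power = radiated power.
Absorbed: α·S·A_cross = 0.43·50.9·0.6822 = 14.93 W (cross-section πr²).
Total input = 14.93 + 41.0 = 55.93 W.
Radiated: εσ·A_surf·T⁴ with A_surf = 4πr² = 2.729 m².
T⁴ = 55.93/(0.43·5.67×10⁻⁸·2.729) = 8.407×10⁸ K⁴.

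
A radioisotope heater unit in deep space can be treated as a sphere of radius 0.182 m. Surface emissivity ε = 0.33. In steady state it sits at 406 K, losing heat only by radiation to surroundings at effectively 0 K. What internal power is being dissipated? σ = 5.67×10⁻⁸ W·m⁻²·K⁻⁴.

P ≈ 212 W

Steady state: P = εσA T⁴.
A = 4πr² = 0.4162 m²; T⁴ = (406)⁴ = 2.717×10¹⁰ K⁴.
P = 0.33 × 5.67×10⁻⁸ × 0.4162 × 2.717×10¹⁰.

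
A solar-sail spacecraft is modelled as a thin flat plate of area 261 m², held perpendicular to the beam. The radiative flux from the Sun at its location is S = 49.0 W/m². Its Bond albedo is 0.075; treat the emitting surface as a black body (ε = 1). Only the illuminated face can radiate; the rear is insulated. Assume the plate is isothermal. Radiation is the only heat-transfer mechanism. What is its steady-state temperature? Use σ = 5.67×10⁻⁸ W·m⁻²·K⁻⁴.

T ≈ 168 K

At equilibrium, absorbed power = emitted power.
Absorbing cross-section = A = 261.0 m²; emitting surface = A = 261.0 m² (ratio 1).
(1−a)S·A_cross = εσ·A_surf·T⁴  ⇒  T⁴ = (1−a)S/(1σ).
T⁴ = 0.925·49.0/(1·5.67×10⁻⁸) = 7.994×10⁸ K⁴.
T = (7.994×10⁸)^(1/4).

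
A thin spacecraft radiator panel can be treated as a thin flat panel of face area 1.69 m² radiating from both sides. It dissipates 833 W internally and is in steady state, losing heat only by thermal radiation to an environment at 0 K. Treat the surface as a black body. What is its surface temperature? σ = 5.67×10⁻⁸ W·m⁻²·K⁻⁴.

T ≈ 257 K

Steady state: internal power = radiated power, P = εσA T⁴.
Radiating area A = 2·1.69 = 3.380 m².
T⁴ = P/(εσA) = 833/(1.0·5.67×10⁻⁸·3.380) = 4.347×10⁹ K⁴.
T = (4.347×10⁹)^(1/4).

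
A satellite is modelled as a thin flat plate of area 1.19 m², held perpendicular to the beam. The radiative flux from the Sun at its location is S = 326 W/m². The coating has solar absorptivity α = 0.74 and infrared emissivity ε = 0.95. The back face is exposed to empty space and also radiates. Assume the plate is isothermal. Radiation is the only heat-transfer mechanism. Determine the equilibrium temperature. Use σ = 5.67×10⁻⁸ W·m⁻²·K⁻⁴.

T ≈ 218 K

At equilibrium, absorbed power = emitted power.
Absorbing cross-section = A = 1.190 m²; emitting surface = 2A = 2.380 m² (ratio 2).
αS·A_cross = εσ·A_surf·T⁴  ⇒  T⁴ = αS/(ε·2σ).
T⁴ = 0.740·326/(0.95·2·5.67×10⁻⁸) = 2.239×10⁹ K⁴.
T = (2.239×10⁹)^(1/4).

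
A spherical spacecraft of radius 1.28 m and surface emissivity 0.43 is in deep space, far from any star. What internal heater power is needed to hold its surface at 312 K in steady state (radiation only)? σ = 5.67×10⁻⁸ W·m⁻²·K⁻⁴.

P = εσ·4πr²·T⁴.
4πr² = 20.59 m²; T⁴ = 9.476×10⁹ K⁴.
P = 0.43·5.67×10⁻⁸·20.59·9.476×10⁹.

P ≈ 4760 W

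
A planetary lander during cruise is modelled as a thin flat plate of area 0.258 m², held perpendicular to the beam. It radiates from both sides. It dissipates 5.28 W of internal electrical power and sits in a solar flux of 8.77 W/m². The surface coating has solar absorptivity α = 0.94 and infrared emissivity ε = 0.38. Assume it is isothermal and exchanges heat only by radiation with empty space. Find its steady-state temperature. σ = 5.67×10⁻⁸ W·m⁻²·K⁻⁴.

T ≈ 161 K

At steady state, absorbed solar power + internal power = radiated power.
Absorbed: α·S·A_cross = 0.94·8.77·0.2580 = 2.127 W (cross-section A).
Total input = 2.127 + 5.28 = 7.407 W.
Radiated: εσ·A_surf·T⁴ with A_surf = 2A = 0.5160 m².
T⁴ = 7.407/(0.38·5.67×10⁻⁸·0.5160) = 6.662×10⁸ K⁴.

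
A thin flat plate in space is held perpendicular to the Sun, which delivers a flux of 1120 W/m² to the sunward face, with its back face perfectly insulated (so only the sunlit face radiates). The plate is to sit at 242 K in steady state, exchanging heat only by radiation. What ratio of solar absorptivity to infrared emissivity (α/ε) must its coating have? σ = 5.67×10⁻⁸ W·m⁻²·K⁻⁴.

Balance: αS·A = εσ·1A·T⁴ ⇒ α/ε = σT⁴/S.
α/ε = 5.67×10⁻⁸·(242)⁴/1120 = 5.67×10⁻⁸·3.430×10⁹/1120.

α/ε ≈ 0.174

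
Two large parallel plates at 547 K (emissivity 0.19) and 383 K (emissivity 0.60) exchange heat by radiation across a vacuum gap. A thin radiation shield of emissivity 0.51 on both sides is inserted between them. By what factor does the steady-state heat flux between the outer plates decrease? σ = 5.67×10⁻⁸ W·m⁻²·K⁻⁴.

Without shield: q₀ = σΔ(T⁴)/(1/ε₁+1/ε₂−1) with denominator 5.930.
With shield the two gaps are in series; the resistances add: (1/ε₁+1/ε_s−1)+(1/ε_s+1/ε₂−1) = 6.224+2.627 = 8.851.
Heat-flux ratio q₀/q = 8.851/5.930.

factor ≈ 1.49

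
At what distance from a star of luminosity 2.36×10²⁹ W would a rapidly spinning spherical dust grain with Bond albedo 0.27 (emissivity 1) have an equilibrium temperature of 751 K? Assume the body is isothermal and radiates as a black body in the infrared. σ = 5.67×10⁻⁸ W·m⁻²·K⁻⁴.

d ≈ 4.36×10¹¹ m

For an isothermal black-emitting sphere, (1−a)S·πr² = σ·4πr²·T⁴ ⇒ S = 4σT⁴/(1−a).
S = 4·5.67×10⁻⁸·(751)⁴/0.730 = 98830 W/m².
Flux falls as S = L/(4πd²), so d = √(L/(4πS)) = √(2.36×10²⁹/(4π·98830)).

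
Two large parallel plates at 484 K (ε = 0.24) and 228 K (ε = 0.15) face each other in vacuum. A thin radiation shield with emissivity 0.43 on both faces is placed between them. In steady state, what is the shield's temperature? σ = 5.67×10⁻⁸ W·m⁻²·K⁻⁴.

In steady state the net flux on the hot side equals that on the cold side.
σ(T₁⁴−T_s⁴)/D₁ = σ(T_s⁴−T₂⁴)/D₂, with D₁ = 1/ε₁+1/ε_s−1 = 5.492, D₂ = 1/ε_s+1/ε₂−1 = 7.992.
Solve for T_s⁴: T_s⁴ = (D₂·T₁⁴ + D₁·T₂⁴)/(D₁+D₂) = 3.363×10¹⁰ K⁴.

T_s ≈ 428 K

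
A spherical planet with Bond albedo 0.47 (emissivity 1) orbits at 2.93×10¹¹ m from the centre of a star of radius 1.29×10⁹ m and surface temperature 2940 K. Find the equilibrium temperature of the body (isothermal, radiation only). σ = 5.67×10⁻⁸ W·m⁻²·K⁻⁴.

The star's surface emits σT_*⁴; at distance d the flux is S = σT_*⁴(R_*/d)².
S = 5.67×10⁻⁸·(2940)⁴·(1.29×10⁹/2.93×10¹¹)² = 82.11 W/m².
For an isothermal sphere T⁴ = (1−a)S/(4σ) = 1.919×10⁸ K⁴.

T ≈ 118 K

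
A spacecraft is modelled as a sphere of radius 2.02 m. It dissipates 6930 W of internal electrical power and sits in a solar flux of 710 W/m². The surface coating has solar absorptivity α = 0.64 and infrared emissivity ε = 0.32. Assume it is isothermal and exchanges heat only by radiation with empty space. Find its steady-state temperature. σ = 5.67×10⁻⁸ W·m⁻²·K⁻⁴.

At steady state, absorbed solar power + internal power = radiated power.
Absorbed: α·S·A_cross = 0.64·710·12.82 = 5825 W (cross-section πr²).
Total input = 5825 + 6930 = 12750 W.
Radiated: εσ·A_surf·T⁴ with A_surf = 4πr² = 51.28 m².
T⁴ = 12750/(0.32·5.67×10⁻⁸·51.28) = 1.371×10¹⁰ K⁴.

T ≈ 342 K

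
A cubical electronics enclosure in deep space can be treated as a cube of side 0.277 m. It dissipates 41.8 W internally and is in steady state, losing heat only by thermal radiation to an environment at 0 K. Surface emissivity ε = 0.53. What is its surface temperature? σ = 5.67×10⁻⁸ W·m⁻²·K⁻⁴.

T ≈ 234 K

Steady state: internal power = radiated power, P = εσA T⁴.
Radiating area A = 6L² = 0.4604 m².
T⁴ = P/(εσA) = 41.8/(0.53·5.67×10⁻⁸·0.4604) = 3.021×10⁹ K⁴.
T = (3.021×10⁹)^(1/4).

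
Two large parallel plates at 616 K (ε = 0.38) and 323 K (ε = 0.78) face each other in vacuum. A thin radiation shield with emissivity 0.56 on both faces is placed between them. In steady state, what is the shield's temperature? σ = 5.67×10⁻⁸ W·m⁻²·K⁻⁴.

In steady state the net flux on the hot side equals that on the cold side.
σ(T₁⁴−T_s⁴)/D₁ = σ(T_s⁴−T₂⁴)/D₂, with D₁ = 1/ε₁+1/ε_s−1 = 3.417, D₂ = 1/ε_s+1/ε₂−1 = 2.068.
Solve for T_s⁴: T_s⁴ = (D₂·T₁⁴ + D₁·T₂⁴)/(D₁+D₂) = 6.106×10¹⁰ K⁴.

T_s ≈ 497 K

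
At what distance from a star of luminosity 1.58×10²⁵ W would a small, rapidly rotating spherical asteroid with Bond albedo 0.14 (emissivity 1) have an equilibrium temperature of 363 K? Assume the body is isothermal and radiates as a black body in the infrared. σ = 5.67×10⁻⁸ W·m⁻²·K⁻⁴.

For an isothermal black-emitting sphere, (1−a)S·πr² = σ·4πr²·T⁴ ⇒ S = 4σT⁴/(1−a).
S = 4·5.67×10⁻⁸·(363)⁴/0.860 = 4579 W/m².
Flux falls as S = L/(4πd²), so d = √(L/(4πS)) = √(1.58×10²⁵/(4π·4579)).

d ≈ 1.66×10¹⁰ m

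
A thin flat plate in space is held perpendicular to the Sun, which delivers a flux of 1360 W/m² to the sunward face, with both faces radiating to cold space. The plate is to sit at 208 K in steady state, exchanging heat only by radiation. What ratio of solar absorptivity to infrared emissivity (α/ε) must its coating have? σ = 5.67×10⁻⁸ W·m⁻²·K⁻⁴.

α/ε ≈ 0.156

Balance: αS·A = εσ·2A·T⁴ ⇒ α/ε = 2σT⁴/S.
α/ε = 2·5.67×10⁻⁸·(208)⁴/1360 = 2·5.67×10⁻⁸·1.872×10⁹/1360.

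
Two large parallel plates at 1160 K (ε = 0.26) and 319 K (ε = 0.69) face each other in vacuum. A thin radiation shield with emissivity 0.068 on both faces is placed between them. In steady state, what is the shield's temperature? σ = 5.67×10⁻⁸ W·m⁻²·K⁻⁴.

In steady state the net flux on the hot side equals that on the cold side.
σ(T₁⁴−T_s⁴)/D₁ = σ(T_s⁴−T₂⁴)/D₂, with D₁ = 1/ε₁+1/ε_s−1 = 17.55, D₂ = 1/ε_s+1/ε₂−1 = 15.16.
Solve for T_s⁴: T_s⁴ = (D₂·T₁⁴ + D₁·T₂⁴)/(D₁+D₂) = 8.445×10¹¹ K⁴.

T_s ≈ 959 K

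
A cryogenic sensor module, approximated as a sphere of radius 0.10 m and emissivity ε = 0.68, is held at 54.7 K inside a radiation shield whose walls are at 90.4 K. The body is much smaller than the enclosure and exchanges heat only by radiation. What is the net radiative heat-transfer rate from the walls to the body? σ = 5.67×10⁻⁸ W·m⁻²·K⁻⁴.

For a small grey body in a large enclosure: P_net = εσA(T_body⁴ − T_wall⁴).
A = 4πr² = 0.1257 m²; T_body⁴ − T_wall⁴ = 8.953×10⁶ − 6.678×10⁷ = -5.783×10⁷ K⁴.
|P_net| = 0.68·5.67×10⁻⁸·0.1257·5.783×10⁷.

P_net ≈ 0.280 W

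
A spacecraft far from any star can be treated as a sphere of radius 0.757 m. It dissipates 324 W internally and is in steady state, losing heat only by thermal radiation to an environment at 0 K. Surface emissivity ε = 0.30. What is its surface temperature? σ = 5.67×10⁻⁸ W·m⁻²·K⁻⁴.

Steady state: internal power = radiated power, P = εσA T⁴.
Radiating area A = 4πr² = 7.201 m².
T⁴ = P/(εσA) = 324/(0.30·5.67×10⁻⁸·7.201) = 2.645×10⁹ K⁴.
T = (2.645×10⁹)^(1/4).

T ≈ 227 K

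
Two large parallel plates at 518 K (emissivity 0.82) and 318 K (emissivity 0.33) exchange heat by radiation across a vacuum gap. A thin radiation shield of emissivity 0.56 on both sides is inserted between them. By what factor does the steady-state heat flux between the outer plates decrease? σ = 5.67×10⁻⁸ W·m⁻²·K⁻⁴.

factor ≈ 1.79

Without shield: q₀ = σΔ(T⁴)/(1/ε₁+1/ε₂−1) with denominator 3.250.
With shield the two gaps are in series; the resistances add: (1/ε₁+1/ε_s−1)+(1/ε_s+1/ε₂−1) = 2.005+3.816 = 5.821.
Heat-flux ratio q₀/q = 5.821/3.250.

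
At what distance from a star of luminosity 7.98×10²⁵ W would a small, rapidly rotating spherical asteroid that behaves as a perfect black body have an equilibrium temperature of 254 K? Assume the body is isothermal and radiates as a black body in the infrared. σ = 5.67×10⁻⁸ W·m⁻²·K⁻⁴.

For an isothermal black-emitting sphere, (1−a)S·πr² = σ·4πr²·T⁴ ⇒ S = 4σT⁴/(1−a).
S = 4·5.67×10⁻⁸·(254)⁴/1.00 = 944.0 W/m².
Flux falls as S = L/(4πd²), so d = √(L/(4πS)) = √(7.98×10²⁵/(4π·944.0)).

d ≈ 8.20×10¹⁰ m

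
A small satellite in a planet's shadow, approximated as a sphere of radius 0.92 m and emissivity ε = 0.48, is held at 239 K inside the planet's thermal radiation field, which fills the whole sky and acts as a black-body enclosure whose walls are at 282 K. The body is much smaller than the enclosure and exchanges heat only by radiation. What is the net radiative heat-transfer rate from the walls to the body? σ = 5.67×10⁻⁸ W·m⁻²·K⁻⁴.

For a small grey body in a large enclosure: P_net = εσA(T_body⁴ − T_wall⁴).
A = 4πr² = 10.64 m²; T_body⁴ − T_wall⁴ = 3.263×10⁹ − 6.324×10⁹ = -3.061×10⁹ K⁴.
|P_net| = 0.48·5.67×10⁻⁸·10.64·3.061×10⁹.

P_net ≈ 886 W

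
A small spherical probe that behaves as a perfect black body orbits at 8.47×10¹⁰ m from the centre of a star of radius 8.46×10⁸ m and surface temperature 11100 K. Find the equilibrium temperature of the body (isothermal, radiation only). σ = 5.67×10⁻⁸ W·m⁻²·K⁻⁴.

The star's surface emits σT_*⁴; at distance d the flux is S = σT_*⁴(R_*/d)².
S = 5.67×10⁻⁸·(11100)⁴·(8.46×10⁸/8.47×10¹⁰)² = 85870 W/m².
For an isothermal sphere T⁴ = (1−a)S/(4σ) = 3.786×10¹¹ K⁴.

T ≈ 784 K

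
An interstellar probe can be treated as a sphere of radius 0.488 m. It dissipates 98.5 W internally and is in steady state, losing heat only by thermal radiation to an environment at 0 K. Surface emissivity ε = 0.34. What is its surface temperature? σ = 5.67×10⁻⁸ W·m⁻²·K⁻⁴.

T ≈ 203 K

Steady state: internal power = radiated power, P = εσA T⁴.
Radiating area A = 4πr² = 2.993 m².
T⁴ = P/(εσA) = 98.5/(0.34·5.67×10⁻⁸·2.993) = 1.707×10⁹ K⁴.
T = (1.707×10⁹)^(1/4).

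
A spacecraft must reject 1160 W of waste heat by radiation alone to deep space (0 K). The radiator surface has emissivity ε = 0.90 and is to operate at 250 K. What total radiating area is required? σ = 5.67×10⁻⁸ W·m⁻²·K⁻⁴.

P = εσA T⁴ ⇒ A = P/(εσT⁴).
T⁴ = 3.906×10⁹ K⁴.
A = 1160/(0.90 × 5.67×10⁻⁸ × 3.906×10⁹).

A ≈ 5.82 m²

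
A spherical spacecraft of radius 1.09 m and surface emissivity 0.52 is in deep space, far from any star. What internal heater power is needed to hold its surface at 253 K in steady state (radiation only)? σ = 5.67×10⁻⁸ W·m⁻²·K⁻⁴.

P ≈ 1800 W

P = εσ·4πr²·T⁴.
4πr² = 14.93 m²; T⁴ = 4.097×10⁹ K⁴.
P = 0.52·5.67×10⁻⁸·14.93·4.097×10⁹.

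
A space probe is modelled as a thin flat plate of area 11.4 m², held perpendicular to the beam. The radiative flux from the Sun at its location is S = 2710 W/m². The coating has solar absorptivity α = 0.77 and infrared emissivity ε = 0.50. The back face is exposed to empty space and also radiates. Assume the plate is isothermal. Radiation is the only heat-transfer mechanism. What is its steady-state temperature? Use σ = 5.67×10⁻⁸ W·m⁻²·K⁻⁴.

T ≈ 438 K

At equilibrium, absorbed power = emitted power.
Absorbing cross-section = A = 11.40 m²; emitting surface = 2A = 22.80 m² (ratio 2).
αS·A_cross = εσ·A_surf·T⁴  ⇒  T⁴ = αS/(ε·2σ).
T⁴ = 0.770·2710/(0.50·2·5.67×10⁻⁸) = 3.680×10¹⁰ K⁴.
T = (3.680×10¹⁰)^(1/4).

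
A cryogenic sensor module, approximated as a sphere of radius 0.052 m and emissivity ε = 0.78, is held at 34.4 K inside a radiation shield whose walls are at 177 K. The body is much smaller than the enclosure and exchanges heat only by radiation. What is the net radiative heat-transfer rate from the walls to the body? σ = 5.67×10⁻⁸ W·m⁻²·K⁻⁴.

For a small grey body in a large enclosure: P_net = εσA(T_body⁴ − T_wall⁴).
A = 4πr² = 0.03398 m²; T_body⁴ − T_wall⁴ = 1.400×10⁶ − 9.815×10⁸ = -9.801×10⁸ K⁴.
|P_net| = 0.78·5.67×10⁻⁸·0.03398·9.801×10⁸.

P_net ≈ 1.47 W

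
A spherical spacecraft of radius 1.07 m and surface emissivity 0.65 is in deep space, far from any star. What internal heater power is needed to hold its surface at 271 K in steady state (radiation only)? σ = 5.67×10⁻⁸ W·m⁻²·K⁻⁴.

P ≈ 2860 W

P = εσ·4πr²·T⁴.
4πr² = 14.39 m²; T⁴ = 5.394×10⁹ K⁴.
P = 0.65·5.67×10⁻⁸·14.39·5.394×10⁹.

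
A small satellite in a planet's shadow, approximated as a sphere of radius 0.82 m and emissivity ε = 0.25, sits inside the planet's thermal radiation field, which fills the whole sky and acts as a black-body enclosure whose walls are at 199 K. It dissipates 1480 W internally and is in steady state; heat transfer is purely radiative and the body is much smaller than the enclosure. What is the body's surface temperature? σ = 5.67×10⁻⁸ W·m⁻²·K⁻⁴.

For a small grey body in a large enclosure, net radiated power = εσA(T⁴ − T_w⁴).
Steady state: P = εσA(T⁴ − T_w⁴) with A = 4πr² = 8.450 m².
T⁴ = P/(εσA) + T_w⁴ = 1480/(0.25·5.67×10⁻⁸·8.450) + (199)⁴
    = 1.236×10¹⁰ + 1.568×10⁹ = 1.392×10¹⁰ K⁴.

T ≈ 344 K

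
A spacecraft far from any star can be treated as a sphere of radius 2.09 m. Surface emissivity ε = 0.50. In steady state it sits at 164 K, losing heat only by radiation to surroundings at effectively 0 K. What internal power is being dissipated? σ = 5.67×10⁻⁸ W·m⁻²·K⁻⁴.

Steady state: P = εσA T⁴.
A = 4πr² = 54.89 m²; T⁴ = (164)⁴ = 7.234×10⁸ K⁴.
P = 0.50 × 5.67×10⁻⁸ × 54.89 × 7.234×10⁸.

P ≈ 1130 W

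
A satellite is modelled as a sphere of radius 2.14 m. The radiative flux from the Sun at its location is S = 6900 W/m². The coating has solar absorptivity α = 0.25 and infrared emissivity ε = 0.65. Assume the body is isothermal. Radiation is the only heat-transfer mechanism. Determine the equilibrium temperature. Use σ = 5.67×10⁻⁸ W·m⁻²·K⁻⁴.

T ≈ 329 K

At equilibrium, absorbed power = emitted power.
Absorbing cross-section = πr² = 14.39 m²; emitting surface = 4πr² = 57.55 m² (ratio 4).
αS·A_cross = εσ·A_surf·T⁴  ⇒  T⁴ = αS/(ε·4σ).
T⁴ = 0.250·6900/(0.65·4·5.67×10⁻⁸) = 1.170×10¹⁰ K⁴.
T = (1.170×10¹⁰)^(1/4).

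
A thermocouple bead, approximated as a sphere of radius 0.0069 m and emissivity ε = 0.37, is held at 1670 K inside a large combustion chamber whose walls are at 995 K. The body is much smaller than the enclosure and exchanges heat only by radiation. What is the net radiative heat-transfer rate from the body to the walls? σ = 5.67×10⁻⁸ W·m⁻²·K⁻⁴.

P_net ≈ 85.3 W

For a small grey body in a large enclosure: P_net = εσA(T_body⁴ − T_wall⁴).
A = 4πr² = 5.983×10⁻⁴ m²; T_body⁴ − T_wall⁴ = 7.778×10¹² − 9.801×10¹¹ = 6.798×10¹² K⁴.
|P_net| = 0.37·5.67×10⁻⁸·5.983×10⁻⁴·6.798×10¹².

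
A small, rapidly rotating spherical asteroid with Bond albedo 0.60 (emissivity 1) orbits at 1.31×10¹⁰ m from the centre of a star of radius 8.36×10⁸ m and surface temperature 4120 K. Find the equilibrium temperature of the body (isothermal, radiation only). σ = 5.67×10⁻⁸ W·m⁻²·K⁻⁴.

The star's surface emits σT_*⁴; at distance d the flux is S = σT_*⁴(R_*/d)².
S = 5.67×10⁻⁸·(4120)⁴·(8.36×10⁸/1.31×10¹⁰)² = 66530 W/m².
For an isothermal sphere T⁴ = (1−a)S/(4σ) = 1.173×10¹¹ K⁴.

T ≈ 585 K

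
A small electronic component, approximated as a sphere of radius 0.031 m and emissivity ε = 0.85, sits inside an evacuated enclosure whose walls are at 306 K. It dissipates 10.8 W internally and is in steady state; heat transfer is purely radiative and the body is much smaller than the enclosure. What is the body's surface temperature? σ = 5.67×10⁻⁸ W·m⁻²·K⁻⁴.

T ≈ 407 K

For a small grey body in a large enclosure, net radiated power = εσA(T⁴ − T_w⁴).
Steady state: P = εσA(T⁴ − T_w⁴) with A = 4πr² = 0.01208 m².
T⁴ = P/(εσA) + T_w⁴ = 10.8/(0.85·5.67×10⁻⁸·0.01208) + (306)⁴
    = 1.856×10¹⁰ + 8.768×10⁹ = 2.732×10¹⁰ K⁴.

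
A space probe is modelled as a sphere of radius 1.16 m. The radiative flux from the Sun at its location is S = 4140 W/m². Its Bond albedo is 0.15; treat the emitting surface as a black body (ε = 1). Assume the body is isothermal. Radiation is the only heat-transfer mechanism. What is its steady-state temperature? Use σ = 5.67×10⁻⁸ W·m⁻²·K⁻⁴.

At equilibrium, absorbed power = emitted power.
Absorbing cross-section = πr² = 4.227 m²; emitting surface = 4πr² = 16.91 m² (ratio 4).
(1−a)S·A_cross = εσ·A_surf·T⁴  ⇒  T⁴ = (1−a)S/(4σ).
T⁴ = 0.850·4140/(4·5.67×10⁻⁸) = 1.552×10¹⁰ K⁴.
T = (1.552×10¹⁰)^(1/4).

T ≈ 353 K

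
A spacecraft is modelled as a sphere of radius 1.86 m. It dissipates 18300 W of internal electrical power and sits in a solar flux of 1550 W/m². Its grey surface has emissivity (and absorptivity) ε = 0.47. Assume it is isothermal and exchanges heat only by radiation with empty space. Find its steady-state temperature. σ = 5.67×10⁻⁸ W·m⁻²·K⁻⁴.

At steady state, absorbed solar power + internal power = radiated power.
Absorbed: α·S·A_cross = 0.47·1550·10.87 = 7918 W (cross-section πr²).
Total input = 7918 + 18300 = 26220 W.
Radiated: εσ·A_surf·T⁴ with A_surf = 4πr² = 43.47 m².
T⁴ = 26220/(0.47·5.67×10⁻⁸·43.47) = 2.263×10¹⁰ K⁴.

T ≈ 388 K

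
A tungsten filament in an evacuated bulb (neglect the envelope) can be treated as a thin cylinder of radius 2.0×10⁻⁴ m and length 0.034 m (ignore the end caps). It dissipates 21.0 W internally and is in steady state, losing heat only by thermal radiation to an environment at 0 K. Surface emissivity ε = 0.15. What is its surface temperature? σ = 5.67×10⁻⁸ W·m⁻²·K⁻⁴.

Steady state: internal power = radiated power, P = εσA T⁴.
Radiating area A = 2πrL = 4.273×10⁻⁵ m².
T⁴ = P/(εσA) = 21.0/(0.15·5.67×10⁻⁸·4.273×10⁻⁵) = 5.779×10¹³ K⁴.
T = (5.779×10¹³)^(1/4).

T ≈ 2760 K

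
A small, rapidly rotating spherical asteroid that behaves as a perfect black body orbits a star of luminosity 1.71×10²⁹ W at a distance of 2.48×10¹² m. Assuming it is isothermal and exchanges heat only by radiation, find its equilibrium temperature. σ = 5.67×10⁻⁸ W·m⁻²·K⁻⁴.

T ≈ 314 K

First find the stellar flux at distance d: S = L/(4πd²) = 1.71×10²⁹/(4π·(2.48×10¹²)²) = 2212 W/m².
For an isothermal sphere, absorbed (1−a)S·πr² = emitted σ·4πr²·T⁴, so T⁴ = (1−a)S/(4σ).
T⁴ = 1.00·2212/(4·5.67×10⁻⁸) = 9.755×10⁹ K⁴.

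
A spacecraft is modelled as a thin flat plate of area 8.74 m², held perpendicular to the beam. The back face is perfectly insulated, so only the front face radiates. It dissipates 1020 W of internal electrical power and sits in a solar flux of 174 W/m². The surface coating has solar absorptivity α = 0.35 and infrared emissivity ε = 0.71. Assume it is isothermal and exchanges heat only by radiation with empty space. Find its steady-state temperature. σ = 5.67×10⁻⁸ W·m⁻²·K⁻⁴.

At steady state, absorbed solar power + internal power = radiated power.
Absorbed: α·S·A_cross = 0.35·174·8.740 = 532.3 W (cross-section A).
Total input = 532.3 + 1020 = 1552 W.
Radiated: εσ·A_surf·T⁴ with A_surf = A = 8.740 m².
T⁴ = 1552/(0.71·5.67×10⁻⁸·8.740) = 4.412×10⁹ K⁴.

T ≈ 258 K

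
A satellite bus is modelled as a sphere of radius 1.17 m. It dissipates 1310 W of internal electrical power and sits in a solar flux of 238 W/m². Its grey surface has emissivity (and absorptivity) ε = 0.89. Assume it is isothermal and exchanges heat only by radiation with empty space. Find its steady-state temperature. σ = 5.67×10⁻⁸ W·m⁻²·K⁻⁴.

At steady state, absorbed solar power + internal power = radiated power.
Absorbed: α·S·A_cross = 0.89·238·4.301 = 910.9 W (cross-section πr²).
Total input = 910.9 + 1310 = 2221 W.
Radiated: εσ·A_surf·T⁴ with A_surf = 4πr² = 17.20 m².
T⁴ = 2221/(0.89·5.67×10⁻⁸·17.20) = 2.558×10⁹ K⁴.

T ≈ 225 K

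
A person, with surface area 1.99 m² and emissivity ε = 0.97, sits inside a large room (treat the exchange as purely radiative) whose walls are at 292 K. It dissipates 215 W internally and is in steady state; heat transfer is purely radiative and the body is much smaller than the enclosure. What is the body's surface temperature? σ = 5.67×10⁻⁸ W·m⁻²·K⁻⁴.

T ≈ 310 K

For a small grey body in a large enclosure, net radiated power = εσA(T⁴ − T_w⁴).
Steady state: P = εσA(T⁴ − T_w⁴) with A = 1.99 m².
T⁴ = P/(εσA) + T_w⁴ = 215/(0.97·5.67×10⁻⁸·1.990) + (292)⁴
    = 1.964×10⁹ + 7.270×10⁹ = 9.234×10⁹ K⁴.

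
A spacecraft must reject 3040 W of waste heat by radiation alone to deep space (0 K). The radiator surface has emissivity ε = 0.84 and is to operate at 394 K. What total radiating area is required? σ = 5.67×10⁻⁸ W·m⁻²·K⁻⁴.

A ≈ 2.65 m²

P = εσA T⁴ ⇒ A = P/(εσT⁴).
T⁴ = 2.410×10¹⁰ K⁴.
A = 3040/(0.84 × 5.67×10⁻⁸ × 2.410×10¹⁰).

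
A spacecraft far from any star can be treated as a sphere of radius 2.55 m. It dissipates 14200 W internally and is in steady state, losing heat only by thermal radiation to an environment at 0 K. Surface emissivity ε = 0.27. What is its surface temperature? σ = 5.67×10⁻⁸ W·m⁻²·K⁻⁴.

T ≈ 326 K

Steady state: internal power = radiated power, P = εσA T⁴.
Radiating area A = 4πr² = 81.71 m².
T⁴ = P/(εσA) = 14200/(0.27·5.67×10⁻⁸·81.71) = 1.135×10¹⁰ K⁴.
T = (1.135×10¹⁰)^(1/4).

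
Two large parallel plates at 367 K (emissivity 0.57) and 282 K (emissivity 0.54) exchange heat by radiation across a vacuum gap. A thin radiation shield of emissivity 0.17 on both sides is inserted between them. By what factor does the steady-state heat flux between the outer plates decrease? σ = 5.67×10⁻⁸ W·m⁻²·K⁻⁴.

Without shield: q₀ = σΔ(T⁴)/(1/ε₁+1/ε₂−1) with denominator 2.606.
With shield the two gaps are in series; the resistances add: (1/ε₁+1/ε_s−1)+(1/ε_s+1/ε₂−1) = 6.637+6.734 = 13.37.
Heat-flux ratio q₀/q = 13.37/2.606.

factor ≈ 5.13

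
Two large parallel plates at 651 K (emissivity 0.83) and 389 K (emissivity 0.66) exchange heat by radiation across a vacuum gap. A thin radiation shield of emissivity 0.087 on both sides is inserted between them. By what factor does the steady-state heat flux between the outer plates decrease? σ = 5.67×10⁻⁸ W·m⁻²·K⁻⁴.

factor ≈ 13.8

Without shield: q₀ = σΔ(T⁴)/(1/ε₁+1/ε₂−1) with denominator 1.720.
With shield the two gaps are in series; the resistances add: (1/ε₁+1/ε_s−1)+(1/ε_s+1/ε₂−1) = 11.70+12.01 = 23.71.
Heat-flux ratio q₀/q = 23.71/1.720.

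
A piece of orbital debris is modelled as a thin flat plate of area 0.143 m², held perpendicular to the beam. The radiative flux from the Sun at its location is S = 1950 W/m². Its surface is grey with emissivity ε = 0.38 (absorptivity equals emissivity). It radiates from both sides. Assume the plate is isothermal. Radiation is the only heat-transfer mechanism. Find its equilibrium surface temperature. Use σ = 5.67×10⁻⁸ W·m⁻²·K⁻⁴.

At equilibrium, absorbed power = emitted power.
Absorbing cross-section = A = 0.1430 m²; emitting surface = 2A = 0.2860 m² (ratio 2).
εS·A_cross = εσ·A_surf·T⁴  ⇒  T⁴ = S/(2σ)   (ε cancels).
T⁴ = 1950/(2·5.67×10⁻⁸) = 1.720×10¹⁰ K⁴.
T = (1.720×10¹⁰)^(1/4).

T ≈ 362 K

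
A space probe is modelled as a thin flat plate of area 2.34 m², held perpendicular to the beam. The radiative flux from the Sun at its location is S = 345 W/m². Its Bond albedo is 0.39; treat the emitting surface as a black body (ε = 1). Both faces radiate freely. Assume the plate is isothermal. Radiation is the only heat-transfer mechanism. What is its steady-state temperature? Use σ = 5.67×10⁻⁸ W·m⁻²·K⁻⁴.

T ≈ 208 K

At equilibrium, absorbed power = emitted power.
Absorbing cross-section = A = 2.340 m²; emitting surface = 2A = 4.680 m² (ratio 2).
(1−a)S·A_cross = εσ·A_surf·T⁴  ⇒  T⁴ = (1−a)S/(2σ).
T⁴ = 0.610·345/(2·5.67×10⁻⁸) = 1.856×10⁹ K⁴.
T = (1.856×10⁹)^(1/4).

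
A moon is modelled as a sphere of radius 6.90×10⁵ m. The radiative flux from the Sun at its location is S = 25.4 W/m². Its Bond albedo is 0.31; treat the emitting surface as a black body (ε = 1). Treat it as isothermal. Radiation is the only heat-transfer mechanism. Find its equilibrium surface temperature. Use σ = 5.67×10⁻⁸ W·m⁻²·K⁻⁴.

T ≈ 93.8 K

At equilibrium, absorbed power = emitted power.
Absorbing cross-section = πr² = 1.496×10¹² m²; emitting surface = 4πr² = 5.983×10¹² m² (ratio 4).
(1−a)S·A_cross = εσ·A_surf·T⁴  ⇒  T⁴ = (1−a)S/(4σ).
T⁴ = 0.690·25.4/(4·5.67×10⁻⁸) = 7.728×10⁷ K⁴.
T = (7.728×10⁷)^(1/4).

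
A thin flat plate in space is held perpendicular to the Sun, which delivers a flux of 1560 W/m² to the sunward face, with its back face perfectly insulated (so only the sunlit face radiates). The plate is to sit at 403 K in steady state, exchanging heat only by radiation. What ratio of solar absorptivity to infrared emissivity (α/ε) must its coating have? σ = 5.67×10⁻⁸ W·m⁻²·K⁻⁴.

α/ε ≈ 0.959

Balance: αS·A = εσ·1A·T⁴ ⇒ α/ε = σT⁴/S.
α/ε = 5.67×10⁻⁸·(403)⁴/1560 = 5.67×10⁻⁸·2.638×10¹⁰/1560.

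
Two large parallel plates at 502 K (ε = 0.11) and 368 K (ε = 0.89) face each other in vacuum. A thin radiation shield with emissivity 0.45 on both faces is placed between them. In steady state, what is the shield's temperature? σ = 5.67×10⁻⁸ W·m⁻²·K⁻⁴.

In steady state the net flux on the hot side equals that on the cold side.
σ(T₁⁴−T_s⁴)/D₁ = σ(T_s⁴−T₂⁴)/D₂, with D₁ = 1/ε₁+1/ε_s−1 = 10.31, D₂ = 1/ε_s+1/ε₂−1 = 2.346.
Solve for T_s⁴: T_s⁴ = (D₂·T₁⁴ + D₁·T₂⁴)/(D₁+D₂) = 2.671×10¹⁰ K⁴.

T_s ≈ 404 K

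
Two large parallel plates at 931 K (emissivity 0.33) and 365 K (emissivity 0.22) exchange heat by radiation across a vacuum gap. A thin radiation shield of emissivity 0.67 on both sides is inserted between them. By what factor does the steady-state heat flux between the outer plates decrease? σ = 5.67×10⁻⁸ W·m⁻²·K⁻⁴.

Without shield: q₀ = σΔ(T⁴)/(1/ε₁+1/ε₂−1) with denominator 6.576.
With shield the two gaps are in series; the resistances add: (1/ε₁+1/ε_s−1)+(1/ε_s+1/ε₂−1) = 3.523+5.038 = 8.561.
Heat-flux ratio q₀/q = 8.561/6.576.

factor ≈ 1.30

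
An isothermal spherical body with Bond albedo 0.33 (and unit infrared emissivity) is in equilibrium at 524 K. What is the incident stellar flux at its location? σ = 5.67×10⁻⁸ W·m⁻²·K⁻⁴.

(1−a)S·πr² = σ·4πr²·T⁴ ⇒ S = 4σT⁴/(1−a).
S = 4·5.67×10⁻⁸·7.539×10¹⁰/0.670.

S ≈ 25500 W/m²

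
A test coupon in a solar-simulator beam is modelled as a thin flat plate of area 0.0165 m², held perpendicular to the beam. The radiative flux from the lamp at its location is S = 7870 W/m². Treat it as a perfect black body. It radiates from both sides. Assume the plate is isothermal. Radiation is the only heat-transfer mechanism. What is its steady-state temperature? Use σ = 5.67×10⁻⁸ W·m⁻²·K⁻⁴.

At equilibrium, absorbed power = emitted power.
Absorbing cross-section = A = 0.01650 m²; emitting surface = 2A = 0.03300 m² (ratio 2).
S·A_cross = εσ·A_surf·T⁴  ⇒  T⁴ = S/(2σ).
T⁴ = 1.00·7870/(2·5.67×10⁻⁸) = 6.940×10¹⁰ K⁴.
T = (6.940×10¹⁰)^(1/4).

T ≈ 513 K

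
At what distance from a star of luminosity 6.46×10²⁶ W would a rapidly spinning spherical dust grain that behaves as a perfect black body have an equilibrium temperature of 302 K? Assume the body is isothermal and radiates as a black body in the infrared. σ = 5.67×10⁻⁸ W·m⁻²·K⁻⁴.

d ≈ 1.65×10¹¹ m

For an isothermal black-emitting sphere, (1−a)S·πr² = σ·4πr²·T⁴ ⇒ S = 4σT⁴/(1−a).
S = 4·5.67×10⁻⁸·(302)⁴/1.00 = 1887 W/m².
Flux falls as S = L/(4πd²), so d = √(L/(4πS)) = √(6.46×10²⁶/(4π·1887)).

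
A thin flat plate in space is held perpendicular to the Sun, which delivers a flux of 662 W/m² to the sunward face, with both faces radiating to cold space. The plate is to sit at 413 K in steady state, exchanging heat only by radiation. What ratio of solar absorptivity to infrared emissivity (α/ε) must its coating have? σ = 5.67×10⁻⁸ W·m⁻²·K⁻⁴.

Balance: αS·A = εσ·2A·T⁴ ⇒ α/ε = 2σT⁴/S.
α/ε = 2·5.67×10⁻⁸·(413)⁴/662 = 2·5.67×10⁻⁸·2.909×10¹⁰/662.

α/ε ≈ 4.98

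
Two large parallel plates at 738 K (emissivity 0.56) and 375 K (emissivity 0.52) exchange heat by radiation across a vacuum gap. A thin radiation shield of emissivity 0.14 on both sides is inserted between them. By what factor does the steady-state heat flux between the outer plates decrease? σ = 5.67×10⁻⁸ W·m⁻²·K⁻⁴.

Without shield: q₀ = σΔ(T⁴)/(1/ε₁+1/ε₂−1) with denominator 2.709.
With shield the two gaps are in series; the resistances add: (1/ε₁+1/ε_s−1)+(1/ε_s+1/ε₂−1) = 7.929+8.066 = 15.99.
Heat-flux ratio q₀/q = 15.99/2.709.

factor ≈ 5.90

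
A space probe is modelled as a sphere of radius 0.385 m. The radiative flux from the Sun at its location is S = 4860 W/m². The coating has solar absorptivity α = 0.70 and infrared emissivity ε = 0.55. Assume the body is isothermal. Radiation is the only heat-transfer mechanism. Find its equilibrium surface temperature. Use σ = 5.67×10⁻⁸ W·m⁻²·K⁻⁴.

T ≈ 406 K

At equilibrium, absorbed power = emitted power.
Absorbing cross-section = πr² = 0.4657 m²; emitting surface = 4πr² = 1.863 m² (ratio 4).
αS·A_cross = εσ·A_surf·T⁴  ⇒  T⁴ = αS/(ε·4σ).
T⁴ = 0.700·4860/(0.55·4·5.67×10⁻⁸) = 2.727×10¹⁰ K⁴.
T = (2.727×10¹⁰)^(1/4).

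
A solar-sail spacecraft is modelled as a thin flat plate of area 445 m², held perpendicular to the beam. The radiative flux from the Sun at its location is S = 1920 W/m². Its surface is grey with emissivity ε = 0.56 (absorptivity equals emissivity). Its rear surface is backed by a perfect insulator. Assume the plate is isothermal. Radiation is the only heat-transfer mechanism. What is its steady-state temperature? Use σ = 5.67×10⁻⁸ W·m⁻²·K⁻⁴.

T ≈ 429 K

At equilibrium, absorbed power = emitted power.
Absorbing cross-section = A = 445.0 m²; emitting surface = A = 445.0 m² (ratio 1).
εS·A_cross = εσ·A_surf·T⁴  ⇒  T⁴ = S/(1σ)   (ε cancels).
T⁴ = 1920/(1·5.67×10⁻⁸) = 3.386×10¹⁰ K⁴.
T = (3.386×10¹⁰)^(1/4).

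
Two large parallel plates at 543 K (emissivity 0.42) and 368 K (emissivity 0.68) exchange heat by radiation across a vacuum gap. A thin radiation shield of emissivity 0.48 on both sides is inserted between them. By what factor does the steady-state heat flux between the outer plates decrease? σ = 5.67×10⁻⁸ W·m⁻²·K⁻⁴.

factor ≈ 2.11

Without shield: q₀ = σΔ(T⁴)/(1/ε₁+1/ε₂−1) with denominator 2.852.
With shield the two gaps are in series; the resistances add: (1/ε₁+1/ε_s−1)+(1/ε_s+1/ε₂−1) = 3.464+2.554 = 6.018.
Heat-flux ratio q₀/q = 6.018/2.852.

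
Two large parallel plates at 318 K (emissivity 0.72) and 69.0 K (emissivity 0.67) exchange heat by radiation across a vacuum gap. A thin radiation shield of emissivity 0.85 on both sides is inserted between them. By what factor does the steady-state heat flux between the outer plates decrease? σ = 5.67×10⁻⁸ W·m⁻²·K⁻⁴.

factor ≈ 1.72

Without shield: q₀ = σΔ(T⁴)/(1/ε₁+1/ε₂−1) with denominator 1.881.
With shield the two gaps are in series; the resistances add: (1/ε₁+1/ε_s−1)+(1/ε_s+1/ε₂−1) = 1.565+1.669 = 3.234.
Heat-flux ratio q₀/q = 3.234/1.881.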